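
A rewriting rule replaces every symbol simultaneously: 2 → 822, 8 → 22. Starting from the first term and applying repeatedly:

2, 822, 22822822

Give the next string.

Apply φ to 22822822 symbol by symbol: 2→822, 2→822, 8→22, 2→822, 2→822, 8→22, 2→822, 2→822; joined: 822 822 22 822 822 22 822 822.

8228222282282222822822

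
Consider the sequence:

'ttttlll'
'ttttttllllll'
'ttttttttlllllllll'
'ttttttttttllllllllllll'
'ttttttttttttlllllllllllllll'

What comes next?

ttttttttttttttllllllllllllllllll

Reading off run lengths: t runs 4, 6, 8, 10, 12; l runs 3, 6, 9, 12, 15 — each is linear in n (n = 1, 2, …).
For the next term, n = 6, so the run lengths are 14, 18.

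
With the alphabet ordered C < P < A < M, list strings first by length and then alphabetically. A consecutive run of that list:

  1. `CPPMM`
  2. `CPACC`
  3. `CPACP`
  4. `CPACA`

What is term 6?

CPAPC

Advancing 2 positions from CPACA through CPACA → CPACM reaches term 6.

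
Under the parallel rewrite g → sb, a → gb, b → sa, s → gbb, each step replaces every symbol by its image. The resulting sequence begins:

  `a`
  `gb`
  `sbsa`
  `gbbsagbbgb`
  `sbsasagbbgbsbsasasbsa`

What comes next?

Replace each of the 21 characters of sbsasagbbgbsbsasasbsa in place — gbb sa gbb gb gbb gb sb sa sa sb sa gbb sa gbb gb gbb gb gbb sa gbb gb — and concatenate.

gbbsagbbgbgbbgbsbsasasbsagbbsagbbgbgbbgbgbbsagbbgb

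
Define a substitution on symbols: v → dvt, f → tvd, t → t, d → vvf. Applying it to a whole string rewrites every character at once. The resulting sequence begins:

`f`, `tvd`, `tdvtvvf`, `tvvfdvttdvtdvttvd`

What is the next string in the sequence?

tdvtdvttvdvvfdvtttvvfdvttvvfdvtttdvtvvf

Applying the rule to each of the 17 symbols of tvvfdvttdvtdvttvd gives the pieces t dvt dvt tvd vvf dvt t t vvf dvt t vvf dvt t t dvt vvf, which concatenate to the answer.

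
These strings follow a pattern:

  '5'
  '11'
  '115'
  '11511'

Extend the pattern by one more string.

11511115

From term 3 onward, concatenate the last term with the second-to-last: 11·5 = 115, 115·11 = 11511, …
The next term joins 11511 and 115.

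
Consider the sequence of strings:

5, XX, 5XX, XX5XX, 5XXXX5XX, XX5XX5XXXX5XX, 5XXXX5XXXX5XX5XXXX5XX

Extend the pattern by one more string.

This is a Fibonacci-style word recurrence s(k) = s(k−2)·s(k−1): e.g. 5·XX = 5XX.
So term 8 is XX5XX5XXXX5XX·5XXXX5XXXX5XX5XXXX5XX.

XX5XX5XXXX5XX5XXXX5XXXX5XX5XXXX5XX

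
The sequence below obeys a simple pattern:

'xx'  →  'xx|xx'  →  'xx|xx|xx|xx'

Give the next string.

Every step duplicates the string with '|' between the halves.
Doubling xx|xx|xx|xx with '|' between the halves:

xx|xx|xx|xx|xx|xx|xx|xx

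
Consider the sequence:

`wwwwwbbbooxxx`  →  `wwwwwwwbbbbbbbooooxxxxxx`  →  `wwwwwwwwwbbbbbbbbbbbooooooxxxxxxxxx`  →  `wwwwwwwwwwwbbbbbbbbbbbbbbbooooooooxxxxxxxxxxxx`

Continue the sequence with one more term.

Each string has the form w^{2n+3} b^{4n-1} o^{2n} x^{3n} (n = 1, 2, …).
Setting n = 5 gives 13, 19, 10, 15 characters in each block.

wwwwwwwwwwwwwbbbbbbbbbbbbbbbbbbbooooooooooxxxxxxxxxxxxxxx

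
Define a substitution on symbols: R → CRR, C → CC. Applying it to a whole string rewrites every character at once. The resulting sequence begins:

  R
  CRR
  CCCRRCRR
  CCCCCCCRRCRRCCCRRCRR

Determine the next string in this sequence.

CCCCCCCCCCCCCCCRRCRRCCCRRCRRCCCCCCCRRCRRCCCRRCRR

Applying the rule to each of the 20 symbols of CCCCCCCRRCRRCCCRRCRR gives the pieces CC CC CC CC CC CC CC CRR CRR CC CRR CRR CC CC CC CRR CRR CC CRR CRR, which concatenate to the answer.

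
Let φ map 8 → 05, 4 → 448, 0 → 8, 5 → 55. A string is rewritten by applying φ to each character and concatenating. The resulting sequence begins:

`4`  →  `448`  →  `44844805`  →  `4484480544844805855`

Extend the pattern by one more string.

Rewriting the 19 symbols of 4484480544844805855 one by one yields 448 448 05 448 448 05 8 55 448 448 05 448 448 05 8 55 05 55 55; concatenated:

44844805448448058554484480544844805855055555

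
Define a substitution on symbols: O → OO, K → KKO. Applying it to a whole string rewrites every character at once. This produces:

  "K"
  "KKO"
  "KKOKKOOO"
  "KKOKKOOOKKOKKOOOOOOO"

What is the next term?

Replace each of the 20 characters of KKOKKOOOKKOKKOOOOOOO in place — KKO KKO OO KKO KKO OO OO OO KKO KKO OO KKO KKO OO OO OO OO OO OO OO — and concatenate.

KKOKKOOOKKOKKOOOOOOOKKOKKOOOKKOKKOOOOOOOOOOOOOOO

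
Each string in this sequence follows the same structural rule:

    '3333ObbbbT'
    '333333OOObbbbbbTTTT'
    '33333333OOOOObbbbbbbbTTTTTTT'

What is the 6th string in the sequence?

33333333333333OOOOOOOOOOObbbbbbbbbbbbbbTTTTTTTTTTTTTTTT

Reading off run lengths: 3 runs 4, 6, 8; O runs 1, 3, 5; b runs 4, 6, 8; T runs 1, 4, 7 — each is linear in n (n = 1, 2, …).
For term 6, n = 6, so the run lengths are 14, 11, 14, 16.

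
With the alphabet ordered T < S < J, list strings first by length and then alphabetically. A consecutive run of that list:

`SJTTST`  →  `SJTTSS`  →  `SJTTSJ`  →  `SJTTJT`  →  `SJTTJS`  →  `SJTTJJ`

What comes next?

The successor of SJTTJJ increments the rightmost position that isn't already J and resets every position after it to T.

SJTSTT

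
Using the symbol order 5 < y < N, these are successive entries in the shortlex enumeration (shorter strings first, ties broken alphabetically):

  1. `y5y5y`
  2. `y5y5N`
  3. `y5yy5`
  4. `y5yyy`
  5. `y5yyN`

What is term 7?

y5yNy

Continuing the enumeration 2 steps past y5yyN: y5yyN → y5yN5 → (answer).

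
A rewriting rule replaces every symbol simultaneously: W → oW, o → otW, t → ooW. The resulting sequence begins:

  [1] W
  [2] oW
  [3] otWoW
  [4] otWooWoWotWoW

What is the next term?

Replace each of the 13 characters of otWooWoWotWoW in place — otW ooW oW otW otW oW otW oW otW ooW oW otW oW — and concatenate.

otWooWoWotWotWoWotWoWotWooWoWotWoW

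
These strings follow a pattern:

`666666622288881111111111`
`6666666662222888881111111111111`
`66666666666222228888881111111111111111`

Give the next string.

666666666666622222288888881111111111111111111

Each string has the form 6^{2n+1} 2^{n} 8^{n+1} 1^{3n+1}, where the shown terms are n = 3, 4, 5.
At n = 6 the blocks have lengths 13, 6, 7, 19.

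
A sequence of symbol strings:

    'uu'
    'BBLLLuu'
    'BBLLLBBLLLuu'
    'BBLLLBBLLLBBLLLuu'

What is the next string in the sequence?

BBLLLBBLLLBBLLLBBLLLuu

Every step adds BBLLL at the front: s(k+1) = BBLLL·s(k).
One more step from BBLLLBBLLLBBLLLuu gives the answer.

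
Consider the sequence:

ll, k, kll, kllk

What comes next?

kllkkll

From term 3 onward, concatenate the last term with the second-to-last: k·ll = kll, kll·k = kllk, …
Continuing: kllk · kll gives term 5.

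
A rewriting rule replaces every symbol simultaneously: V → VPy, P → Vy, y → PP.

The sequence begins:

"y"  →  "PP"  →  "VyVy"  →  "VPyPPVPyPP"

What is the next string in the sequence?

VPyVyPPVyVyVPyVyPPVyVy

Expanding VPyPPVPyPP: V→VPy, P→Vy, y→PP, P→Vy, P→Vy, V→VPy, P→Vy, y→PP, P→Vy, P→Vy. Concatenated: VPy Vy PP Vy Vy VPy Vy PP Vy Vy.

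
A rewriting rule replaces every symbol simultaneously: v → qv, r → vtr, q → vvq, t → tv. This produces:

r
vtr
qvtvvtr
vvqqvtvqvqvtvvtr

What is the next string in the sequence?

Applying the rule to each of the 16 symbols of vvqqvtvqvqvtvvtr gives the pieces qv qv vvq vvq qv tv qv vvq qv vvq qv tv qv qv tv vtr, which concatenate to the answer.

qvqvvvqvvqqvtvqvvvqqvvvqqvtvqvqvtvvtr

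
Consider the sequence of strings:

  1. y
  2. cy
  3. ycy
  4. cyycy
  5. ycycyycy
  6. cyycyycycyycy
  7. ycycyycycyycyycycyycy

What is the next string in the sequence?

From term 3 onward, concatenate the second-to-last term with the last: y·cy = ycy, cy·ycy = cyycy, …
The next term joins cyycyycycyycy and ycycyycycyycyycycyycy.

cyycyycycyycyycycyycycyycyycycyycy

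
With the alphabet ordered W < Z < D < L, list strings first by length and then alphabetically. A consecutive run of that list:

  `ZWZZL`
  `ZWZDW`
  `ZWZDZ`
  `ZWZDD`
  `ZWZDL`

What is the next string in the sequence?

Treat ZWZDL as a base-4 numeral over the given alphabet and add one, carrying through any trailing L's.

ZWZLW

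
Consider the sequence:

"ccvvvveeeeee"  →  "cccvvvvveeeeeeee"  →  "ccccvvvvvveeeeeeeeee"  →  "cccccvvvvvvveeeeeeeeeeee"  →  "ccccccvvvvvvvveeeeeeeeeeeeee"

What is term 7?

The n-th term is n-1 c's then n+1 v's then 2n e's, where the shown terms are n = 3, 4, 5, 6, 7.
For term 7, n = 9, so the run lengths are 8, 10, 18.

ccccccccvvvvvvvvvveeeeeeeeeeeeeeeeee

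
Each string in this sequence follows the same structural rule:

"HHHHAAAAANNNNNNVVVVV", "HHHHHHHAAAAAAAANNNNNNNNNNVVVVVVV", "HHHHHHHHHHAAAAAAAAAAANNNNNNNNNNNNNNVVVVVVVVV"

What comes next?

Term n consists of 3n+1 H's, followed by 3n+2 A's, followed by 4n+2 N's, followed by 2n+3 V's (n = 1, 2, …).
At n = 4 the blocks have lengths 13, 14, 18, 11.

HHHHHHHHHHHHHAAAAAAAAAAAAAANNNNNNNNNNNNNNNNNNVVVVVVVVVVV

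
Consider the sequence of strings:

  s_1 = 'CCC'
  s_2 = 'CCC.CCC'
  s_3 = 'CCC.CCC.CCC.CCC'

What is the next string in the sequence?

CCC.CCC.CCC.CCC.CCC.CCC.CCC.CCC

s(k+1) = s(k)·.·s(k) — each term doubles the last with '.' between the halves.
So the next term is two copies of CCC.CCC.CCC.CCC with '.' between the halves.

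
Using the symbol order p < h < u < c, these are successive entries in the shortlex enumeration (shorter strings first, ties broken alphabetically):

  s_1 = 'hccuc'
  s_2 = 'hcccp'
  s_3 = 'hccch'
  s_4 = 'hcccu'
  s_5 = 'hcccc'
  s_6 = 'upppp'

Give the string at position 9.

upppc

Advancing 3 positions from upppp through upppp → uppph → upppu reaches term 9.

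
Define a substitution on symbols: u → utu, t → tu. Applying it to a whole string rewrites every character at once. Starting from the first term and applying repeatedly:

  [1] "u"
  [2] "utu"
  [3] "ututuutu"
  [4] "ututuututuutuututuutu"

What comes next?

ututuututuutuututuututuutuututuutuututuututuutuututuutu

Replace each of the 21 characters of ututuututuutuututuutu in place — utu tu utu tu utu utu tu utu tu utu utu tu utu utu tu utu tu utu utu tu utu — and concatenate.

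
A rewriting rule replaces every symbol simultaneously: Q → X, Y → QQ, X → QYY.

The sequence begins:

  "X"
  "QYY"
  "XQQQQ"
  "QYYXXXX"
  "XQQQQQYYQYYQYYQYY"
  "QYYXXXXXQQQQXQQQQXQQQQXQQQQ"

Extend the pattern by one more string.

XQQQQQYYQYYQYYQYYQYYXXXXQYYXXXXQYYXXXXQYYXXXX

Replace each of the 27 characters of QYYXXXXXQQQQXQQQQXQQQQXQQQQ in place — X QQ QQ QYY QYY QYY QYY QYY X X X X QYY X X X X QYY X X X X QYY X X X X — and concatenate.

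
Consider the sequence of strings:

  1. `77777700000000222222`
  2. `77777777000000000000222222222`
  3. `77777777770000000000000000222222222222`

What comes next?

Reading off run lengths: 7 runs 6, 8, 10; 0 runs 8, 12, 16; 2 runs 6, 9, 12 — each is linear in n, where the shown terms are n = 2, 3, 4.
At n = 5 the blocks have lengths 12, 20, 15.

77777777777700000000000000000000222222222222222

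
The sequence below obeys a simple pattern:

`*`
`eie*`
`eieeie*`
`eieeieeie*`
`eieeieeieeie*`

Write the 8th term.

The strings grow by a fixed prefix eie each time.
From eieeieeieeie*, 3 further steps: eieeieeieeie* → eieeieeieeieeie* → eieeieeieeieeieeie* → (answer).

eieeieeieeieeieeieeie*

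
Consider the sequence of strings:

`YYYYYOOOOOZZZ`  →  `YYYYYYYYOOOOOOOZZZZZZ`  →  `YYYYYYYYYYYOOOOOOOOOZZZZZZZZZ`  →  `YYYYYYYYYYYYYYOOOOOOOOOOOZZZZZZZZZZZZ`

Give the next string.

YYYYYYYYYYYYYYYYYOOOOOOOOOOOOOZZZZZZZZZZZZZZZ

Term n consists of 3n+2 Y's, followed by 2n+3 O's, followed by 3n Z's (n = 1, 2, …).
At n = 5 the blocks have lengths 17, 13, 15.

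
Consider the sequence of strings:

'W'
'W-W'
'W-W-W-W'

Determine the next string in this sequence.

W-W-W-W-W-W-W-W

Each string is two copies of the previous one joined by '-'.
One more doubling of W-W-W-W gives the answer.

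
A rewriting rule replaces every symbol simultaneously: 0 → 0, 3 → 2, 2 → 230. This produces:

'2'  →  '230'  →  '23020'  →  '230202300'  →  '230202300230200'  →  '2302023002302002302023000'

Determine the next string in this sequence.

23020230023020023020230002302023002302000

φ(2302023002302002302023000) expands symbol-by-symbol to 230 2 0 230 0 230 2 0 0 230 2 0 230 0 0 230 2 0 230 0 230 2 0 0 0; joining the 25 pieces gives the next term.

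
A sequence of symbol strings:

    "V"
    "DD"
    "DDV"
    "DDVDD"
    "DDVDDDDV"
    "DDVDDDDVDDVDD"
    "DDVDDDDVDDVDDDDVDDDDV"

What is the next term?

This is a Fibonacci-style word recurrence s(k) = s(k−1)·s(k−2): e.g. DD·V = DDV.
The next term joins DDVDDDDVDDVDDDDVDDDDV and DDVDDDDVDDVDD.

DDVDDDDVDDVDDDDVDDDDVDDVDDDDVDDVDD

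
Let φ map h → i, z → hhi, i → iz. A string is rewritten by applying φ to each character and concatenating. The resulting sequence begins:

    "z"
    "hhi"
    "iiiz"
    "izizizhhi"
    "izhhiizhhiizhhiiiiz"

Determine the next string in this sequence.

izhhiiiizizhhiiiizizhhiiiizizizizhhi

Applying the rule to each of the 19 symbols of izhhiizhhiizhhiiiiz gives the pieces iz hhi i i iz iz hhi i i iz iz hhi i i iz iz iz iz hhi, which concatenate to the answer.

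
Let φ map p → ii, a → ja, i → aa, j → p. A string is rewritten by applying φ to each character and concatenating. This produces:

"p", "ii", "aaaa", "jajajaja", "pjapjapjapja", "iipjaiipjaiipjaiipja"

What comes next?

Rewriting the 20 symbols of iipjaiipjaiipjaiipja one by one yields aa aa ii p ja aa aa ii p ja aa aa ii p ja aa aa ii p ja; concatenated:

aaaaiipjaaaaaiipjaaaaaiipjaaaaaiipja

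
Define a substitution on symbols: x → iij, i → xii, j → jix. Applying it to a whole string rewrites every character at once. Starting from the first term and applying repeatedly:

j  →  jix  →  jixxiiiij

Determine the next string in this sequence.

jixxiiiijiijxiixiixiixiijix

Expanding jixxiiiij: j→jix, i→xii, x→iij, x→iij, i→xii, i→xii, i→xii, i→xii, j→jix. Concatenated: jix xii iij iij xii xii xii xii jix.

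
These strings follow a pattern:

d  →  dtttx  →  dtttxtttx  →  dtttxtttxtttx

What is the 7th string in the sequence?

dtttxtttxtttxtttxtttxtttx

Each term is the previous one with tttx appended.
From dtttxtttxtttx, 3 further steps: dtttxtttxtttx → dtttxtttxtttxtttx → dtttxtttxtttxtttxtttx → (answer).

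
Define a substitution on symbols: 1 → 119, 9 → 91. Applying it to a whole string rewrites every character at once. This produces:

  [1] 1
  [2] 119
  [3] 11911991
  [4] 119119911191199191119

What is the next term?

Applying the rule to each of the 21 symbols of 119119911191199191119 gives the pieces 119 119 91 119 119 91 91 119 119 119 91 119 119 91 91 119 91 119 119 119 91, which concatenate to the answer.

1191199111911991911191191199111911991911199111911911991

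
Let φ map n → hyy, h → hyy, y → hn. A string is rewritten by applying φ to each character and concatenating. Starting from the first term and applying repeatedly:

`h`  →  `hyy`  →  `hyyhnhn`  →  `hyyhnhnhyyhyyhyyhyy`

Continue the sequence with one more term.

hyyhnhnhyyhyyhyyhyyhyyhnhnhyyhnhnhyyhnhnhyyhnhn

φ(hyyhnhnhyyhyyhyyhyy) expands symbol-by-symbol to hyy hn hn hyy hyy hyy hyy hyy hn hn hyy hn hn hyy hn hn hyy hn hn; joining the 19 pieces gives the next term.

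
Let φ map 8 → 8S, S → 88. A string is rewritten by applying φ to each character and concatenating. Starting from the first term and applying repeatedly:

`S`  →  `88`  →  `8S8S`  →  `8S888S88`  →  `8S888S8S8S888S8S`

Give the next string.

8S888S8S8S888S888S888S8S8S888S88

Applying the rule to each of the 16 symbols of 8S888S8S8S888S8S gives the pieces 8S 88 8S 8S 8S 88 8S 88 8S 88 8S 8S 8S 88 8S 88, which concatenate to the answer.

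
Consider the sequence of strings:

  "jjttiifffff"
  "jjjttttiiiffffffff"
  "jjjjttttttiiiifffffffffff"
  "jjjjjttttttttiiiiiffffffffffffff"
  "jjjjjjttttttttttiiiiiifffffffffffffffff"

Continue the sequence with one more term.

Term n consists of n+1 j's, followed by 2n t's, followed by n+1 i's, followed by 3n+2 f's (n = 1, 2, …).
Setting n = 6 gives 7, 12, 7, 20 characters in each block.

jjjjjjjttttttttttttiiiiiiiffffffffffffffffffff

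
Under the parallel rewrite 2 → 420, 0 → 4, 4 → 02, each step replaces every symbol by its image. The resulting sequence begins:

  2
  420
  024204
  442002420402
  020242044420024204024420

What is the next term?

442044200242040202024204442002420402442002024204

Replace each of the 24 characters of 020242044420024204024420 in place — 4 420 4 420 02 420 4 02 02 02 420 4 4 420 02 420 4 02 4 420 02 02 420 4 — and concatenate.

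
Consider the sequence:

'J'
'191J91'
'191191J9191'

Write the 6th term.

s(k+1) = 191·s(k)·91, so each term gains 191 as a prefix and 91 as a suffix.
From 191191J9191, 3 further steps: 191191J9191 → 191191191J919191 → 191191191191J91919191 → (answer).

191191191191191J9191919191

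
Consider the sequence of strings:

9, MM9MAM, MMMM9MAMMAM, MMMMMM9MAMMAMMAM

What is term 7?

MMMMMMMMMMMM9MAMMAMMAMMAMMAMMAM

s(k+1) = MM·s(k)·MAM, so each term gains MM as a prefix and MAM as a suffix.
From MMMMMM9MAMMAMMAM, 3 further steps: MMMMMM9MAMMAMMAM → MMMMMMMM9MAMMAMMAMMAM → MMMMMMMMMM9MAMMAMMAMMAMMAM → (answer).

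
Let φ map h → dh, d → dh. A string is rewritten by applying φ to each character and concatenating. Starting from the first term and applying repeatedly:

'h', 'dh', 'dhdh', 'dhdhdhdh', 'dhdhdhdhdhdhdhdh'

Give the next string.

dhdhdhdhdhdhdhdhdhdhdhdhdhdhdhdh

Applying the rule to each of the 16 symbols of dhdhdhdhdhdhdhdh gives the pieces dh dh dh dh dh dh dh dh dh dh dh dh dh dh dh dh, which concatenate to the answer.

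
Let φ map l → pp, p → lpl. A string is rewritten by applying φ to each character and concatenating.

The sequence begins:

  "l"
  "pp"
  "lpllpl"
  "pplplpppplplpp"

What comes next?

lpllplpplplpplpllpllpllplpplplpplpllpl

Applying the rule to each of the 14 symbols of pplplpppplplpp gives the pieces lpl lpl pp lpl pp lpl lpl lpl lpl pp lpl pp lpl lpl, which concatenate to the answer.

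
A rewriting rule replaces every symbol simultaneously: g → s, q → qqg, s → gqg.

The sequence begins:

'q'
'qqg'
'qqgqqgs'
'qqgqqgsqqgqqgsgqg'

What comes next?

qqgqqgsqqgqqgsgqgqqgqqgsqqgqqgsgqgsqqgs

Replace each of the 17 characters of qqgqqgsqqgqqgsgqg in place — qqg qqg s qqg qqg s gqg qqg qqg s qqg qqg s gqg s qqg s — and concatenate.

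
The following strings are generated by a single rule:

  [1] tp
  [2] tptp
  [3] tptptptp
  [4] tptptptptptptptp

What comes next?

Every step duplicates the string.
So the next term is two copies of tptptptptptptptp.

tptptptptptptptptptptptptptptptp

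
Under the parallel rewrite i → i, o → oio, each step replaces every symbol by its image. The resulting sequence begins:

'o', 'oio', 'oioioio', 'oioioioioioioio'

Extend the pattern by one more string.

oioioioioioioioioioioioioioioio

Replace each of the 15 characters of oioioioioioioio in place — oio i oio i oio i oio i oio i oio i oio i oio — and concatenate.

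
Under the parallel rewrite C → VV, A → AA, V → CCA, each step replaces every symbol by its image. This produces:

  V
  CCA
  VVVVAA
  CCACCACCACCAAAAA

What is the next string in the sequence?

VVVVAAVVVVAAVVVVAAVVVVAAAAAAAAAA

Applying the rule to each of the 16 symbols of CCACCACCACCAAAAA gives the pieces VV VV AA VV VV AA VV VV AA VV VV AA AA AA AA AA, which concatenate to the answer.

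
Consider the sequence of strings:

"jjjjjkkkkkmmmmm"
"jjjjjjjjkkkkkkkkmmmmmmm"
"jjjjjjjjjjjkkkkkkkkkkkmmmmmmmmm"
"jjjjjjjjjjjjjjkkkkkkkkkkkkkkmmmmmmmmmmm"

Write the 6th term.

Reading off run lengths: j runs 5, 8, 11, 14; k runs 5, 8, 11, 14; m runs 5, 7, 9, 11 — each is linear in n (n = 1, 2, …).
Setting n = 6 gives 20, 20, 15 characters in each block.

jjjjjjjjjjjjjjjjjjjjkkkkkkkkkkkkkkkkkkkkmmmmmmmmmmmmmmm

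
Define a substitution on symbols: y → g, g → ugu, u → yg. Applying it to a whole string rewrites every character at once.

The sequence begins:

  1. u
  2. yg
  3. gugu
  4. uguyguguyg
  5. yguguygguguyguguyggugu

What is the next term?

guguyguguygguguuguyguguygguguyguguygguguuguyguguyg

Applying the rule to each of the 22 symbols of yguguygguguyguguyggugu gives the pieces g ugu yg ugu yg g ugu ugu yg ugu yg g ugu yg ugu yg g ugu ugu yg ugu yg, which concatenate to the answer.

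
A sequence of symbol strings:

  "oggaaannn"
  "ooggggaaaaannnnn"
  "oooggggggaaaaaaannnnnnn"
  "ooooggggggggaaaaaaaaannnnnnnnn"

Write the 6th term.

The n-th term is n o's then 2n g's then 2n+1 a's then 2n+1 n's (n = 1, 2, …).
Setting n = 6 gives 6, 12, 13, 13 characters in each block.

ooooooggggggggggggaaaaaaaaaaaaannnnnnnnnnnnn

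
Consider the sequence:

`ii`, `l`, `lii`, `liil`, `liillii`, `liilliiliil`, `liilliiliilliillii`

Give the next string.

From term 3 onward, concatenate the last term with the second-to-last: l·ii = lii, lii·l = liil, …
Continuing: liilliiliilliillii · liilliiliil gives term 8.

liilliiliilliilliiliilliiliil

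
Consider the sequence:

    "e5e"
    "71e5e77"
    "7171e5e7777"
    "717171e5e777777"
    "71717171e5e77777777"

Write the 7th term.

717171717171e5e777777777777

Every step adds 71 to the front and 77 to the end of the previous string.
From 71717171e5e77777777, 2 further steps: 71717171e5e77777777 → 7171717171e5e7777777777 → (answer).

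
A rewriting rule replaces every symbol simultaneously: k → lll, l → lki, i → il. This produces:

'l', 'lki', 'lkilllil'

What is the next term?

lkilllillkilkilkiillki

Rewriting each symbol of lkilllil: l→lki, k→lll, i→il, l→lki, l→lki, l→lki, i→il, l→lki, which concatenates to lki lll il lki lki lki il lki.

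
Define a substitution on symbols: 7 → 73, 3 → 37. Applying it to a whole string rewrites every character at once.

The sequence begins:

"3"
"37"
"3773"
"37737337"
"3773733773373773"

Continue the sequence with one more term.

φ(3773733773373773) expands symbol-by-symbol to 37 73 73 37 73 37 37 73 73 37 37 73 37 73 73 37; joining the 16 pieces gives the next term.

37737337733737737337377337737337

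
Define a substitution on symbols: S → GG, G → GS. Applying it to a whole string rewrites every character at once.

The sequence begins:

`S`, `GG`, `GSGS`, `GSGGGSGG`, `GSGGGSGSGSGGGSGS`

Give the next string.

GSGGGSGSGSGGGSGGGSGGGSGSGSGGGSGG

φ(GSGGGSGSGSGGGSGS) expands symbol-by-symbol to GS GG GS GS GS GG GS GG GS GG GS GS GS GG GS GG; joining the 16 pieces gives the next term.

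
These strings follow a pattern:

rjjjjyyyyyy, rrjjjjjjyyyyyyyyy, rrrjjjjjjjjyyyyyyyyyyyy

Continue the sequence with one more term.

rrrrjjjjjjjjjjyyyyyyyyyyyyyyy

The n-th term is n-1 r's then 2n j's then 3n y's, where the shown terms are n = 2, 3, 4.
Setting n = 5 gives 4, 10, 15 characters in each block.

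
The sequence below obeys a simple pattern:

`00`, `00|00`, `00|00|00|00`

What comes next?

00|00|00|00|00|00|00|00

Every step duplicates the string with '|' between the halves.
One more doubling of 00|00|00|00 gives the answer.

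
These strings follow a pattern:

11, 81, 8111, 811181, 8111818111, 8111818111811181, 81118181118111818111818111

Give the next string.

Each term (from the third on) is the previous term followed by the one before it: term 3 = 81·11 = 8111.
So term 8 is 81118181118111818111818111·8111818111811181.

811181811181118181118181118111818111811181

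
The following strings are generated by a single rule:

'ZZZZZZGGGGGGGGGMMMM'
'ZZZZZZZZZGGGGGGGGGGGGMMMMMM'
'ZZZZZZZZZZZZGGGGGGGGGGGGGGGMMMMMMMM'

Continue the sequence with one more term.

Reading off run lengths: Z runs 6, 9, 12; G runs 9, 12, 15; M runs 4, 6, 8 — each is linear in n, where the shown terms are n = 2, 3, 4.
At n = 5 the blocks have lengths 15, 18, 10.

ZZZZZZZZZZZZZZZGGGGGGGGGGGGGGGGGGMMMMMMMMMM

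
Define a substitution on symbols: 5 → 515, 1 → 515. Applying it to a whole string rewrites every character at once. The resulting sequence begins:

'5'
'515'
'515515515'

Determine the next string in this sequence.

Rewriting each symbol of 515515515: 5→515, 1→515, 5→515, 5→515, 1→515, 5→515, 5→515, 1→515, 5→515, which concatenates to 515 515 515 515 515 515 515 515 515.

515515515515515515515515515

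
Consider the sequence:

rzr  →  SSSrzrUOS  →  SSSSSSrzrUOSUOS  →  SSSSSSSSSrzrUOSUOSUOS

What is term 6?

SSSSSSSSSSSSSSSrzrUOSUOSUOSUOSUOS

Each term wraps the previous one in SSS on the left and UOS on the right.
From SSSSSSSSSrzrUOSUOSUOS, 2 further steps: SSSSSSSSSrzrUOSUOSUOS → SSSSSSSSSSSSrzrUOSUOSUOSUOS → (answer).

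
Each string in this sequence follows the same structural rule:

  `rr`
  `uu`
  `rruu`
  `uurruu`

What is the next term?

rruuuurruu

This is a Fibonacci-style word recurrence s(k) = s(k−2)·s(k−1): e.g. rr·uu = rruu.
The next term joins rruu and uurruu.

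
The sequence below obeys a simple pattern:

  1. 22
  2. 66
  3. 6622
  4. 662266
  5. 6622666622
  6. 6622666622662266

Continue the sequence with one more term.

Each term (from the third on) is the previous term followed by the one before it: term 3 = 66·22 = 6622.
Continuing: 6622666622662266 · 6622666622 gives term 7.

66226666226622666622666622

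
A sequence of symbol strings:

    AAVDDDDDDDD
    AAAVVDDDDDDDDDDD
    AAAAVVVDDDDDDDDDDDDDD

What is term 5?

Each string has the form A^{n} V^{n-1} D^{3n+2}, where the shown terms are n = 2, 3, 4.
Setting n = 6 gives 6, 5, 20 characters in each block.

AAAAAAVVVVVDDDDDDDDDDDDDDDDDDDD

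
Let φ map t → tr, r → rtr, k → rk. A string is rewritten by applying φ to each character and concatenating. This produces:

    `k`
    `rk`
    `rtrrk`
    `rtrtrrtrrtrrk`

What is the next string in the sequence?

Rewriting the 13 symbols of rtrtrrtrrtrrk one by one yields rtr tr rtr tr rtr rtr tr rtr rtr tr rtr rtr rk; concatenated:

rtrtrrtrtrrtrrtrtrrtrrtrtrrtrrtrrk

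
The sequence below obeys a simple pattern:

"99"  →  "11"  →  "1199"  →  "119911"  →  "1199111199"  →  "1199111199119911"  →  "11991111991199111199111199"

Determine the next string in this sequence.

119911119911991111991111991199111199119911

Each term (from the third on) is the previous term followed by the one before it: term 3 = 11·99 = 1199.
Continuing: 11991111991199111199111199 · 1199111199119911 gives term 8.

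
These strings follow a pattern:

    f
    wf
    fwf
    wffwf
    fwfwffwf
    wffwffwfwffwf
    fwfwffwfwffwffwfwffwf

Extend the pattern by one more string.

wffwffwfwffwffwfwffwfwffwffwfwffwf

From term 3 onward, concatenate the second-to-last term with the last: f·wf = fwf, wf·fwf = wffwf, …
Continuing: wffwffwfwffwf · fwfwffwfwffwffwfwffwf gives term 8.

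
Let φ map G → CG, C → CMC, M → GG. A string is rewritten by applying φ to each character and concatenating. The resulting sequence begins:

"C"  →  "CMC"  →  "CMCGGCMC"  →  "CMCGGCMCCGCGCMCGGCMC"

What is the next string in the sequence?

Rewriting the 20 symbols of CMCGGCMCCGCGCMCGGCMC one by one yields CMC GG CMC CG CG CMC GG CMC CMC CG CMC CG CMC GG CMC CG CG CMC GG CMC; concatenated:

CMCGGCMCCGCGCMCGGCMCCMCCGCMCCGCMCGGCMCCGCGCMCGGCMC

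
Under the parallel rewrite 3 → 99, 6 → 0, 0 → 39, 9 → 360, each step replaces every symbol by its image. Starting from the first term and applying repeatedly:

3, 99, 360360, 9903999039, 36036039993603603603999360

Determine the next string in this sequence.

9903999039993603603609903999039990399936036036099039

φ(36036039993603603603999360) expands symbol-by-symbol to 99 0 39 99 0 39 99 360 360 360 99 0 39 99 0 39 99 0 39 99 360 360 360 99 0 39; joining the 26 pieces gives the next term.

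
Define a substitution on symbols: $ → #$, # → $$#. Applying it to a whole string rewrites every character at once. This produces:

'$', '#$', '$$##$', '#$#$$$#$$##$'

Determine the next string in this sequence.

Apply φ to #$#$$$#$$##$ symbol by symbol: #→$$#, $→#$, #→$$#, $→#$, $→#$, $→#$, #→$$#, $→#$, $→#$, #→$$#, #→$$#, $→#$; joined: $$# #$ $$# #$ #$ #$ $$# #$ #$ $$# $$# #$.

$$##$$$##$#$#$$$##$#$$$#$$##$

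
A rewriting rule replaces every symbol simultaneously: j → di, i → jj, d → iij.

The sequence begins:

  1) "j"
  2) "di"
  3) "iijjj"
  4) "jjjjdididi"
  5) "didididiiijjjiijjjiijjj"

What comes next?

φ(didididiiijjjiijjjiijjj) expands symbol-by-symbol to iij jj iij jj iij jj iij jj jj jj di di di jj jj di di di jj jj di di di; joining the 23 pieces gives the next term.

iijjjiijjjiijjjiijjjjjjjdididijjjjdididijjjjdididi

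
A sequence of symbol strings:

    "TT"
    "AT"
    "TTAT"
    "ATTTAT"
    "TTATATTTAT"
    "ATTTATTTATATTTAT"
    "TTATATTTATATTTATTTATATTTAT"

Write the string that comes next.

ATTTATTTATATTTATTTATATTTATATTTATTTATATTTAT

This is a Fibonacci-style word recurrence s(k) = s(k−2)·s(k−1): e.g. TT·AT = TTAT.
The next term joins ATTTATTTATATTTAT and TTATATTTATATTTATTTATATTTAT.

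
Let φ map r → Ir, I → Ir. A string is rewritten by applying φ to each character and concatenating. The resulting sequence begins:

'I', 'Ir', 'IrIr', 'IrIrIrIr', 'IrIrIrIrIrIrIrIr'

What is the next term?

IrIrIrIrIrIrIrIrIrIrIrIrIrIrIrIr

Applying the rule to each of the 16 symbols of IrIrIrIrIrIrIrIr gives the pieces Ir Ir Ir Ir Ir Ir Ir Ir Ir Ir Ir Ir Ir Ir Ir Ir, which concatenate to the answer.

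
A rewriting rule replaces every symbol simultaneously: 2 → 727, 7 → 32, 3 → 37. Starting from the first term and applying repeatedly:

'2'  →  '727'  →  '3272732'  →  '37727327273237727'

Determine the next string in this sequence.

373232727323772732727323772737323272732

φ(37727327273237727) expands symbol-by-symbol to 37 32 32 727 32 37 727 32 727 32 37 727 37 32 32 727 32; joining the 17 pieces gives the next term.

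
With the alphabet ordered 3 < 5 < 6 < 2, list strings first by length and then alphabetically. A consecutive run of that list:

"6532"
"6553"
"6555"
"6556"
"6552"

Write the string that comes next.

6563

Find the rightmost character of 6552 below 2, bump it to the next letter, and reset everything to its right to 3.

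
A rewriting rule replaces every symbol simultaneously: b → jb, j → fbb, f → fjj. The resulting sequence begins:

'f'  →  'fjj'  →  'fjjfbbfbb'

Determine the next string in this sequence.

fjjfbbfbbfjjjbjbfjjjbjb

Expanding fjjfbbfbb: f→fjj, j→fbb, j→fbb, f→fjj, b→jb, b→jb, f→fjj, b→jb, b→jb. Concatenated: fjj fbb fbb fjj jb jb fjj jb jb.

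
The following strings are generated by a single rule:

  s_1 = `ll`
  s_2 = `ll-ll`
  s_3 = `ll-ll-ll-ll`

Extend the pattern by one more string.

Each string is two copies of the previous one joined by '-'.
One more doubling of ll-ll-ll-ll gives the answer.

ll-ll-ll-ll-ll-ll-ll-ll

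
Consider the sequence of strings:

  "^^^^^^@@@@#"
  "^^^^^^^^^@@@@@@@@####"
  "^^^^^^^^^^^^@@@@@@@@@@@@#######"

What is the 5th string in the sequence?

Term n consists of 3n+3 ^'s, followed by 4n @'s, followed by 3n-2 #'s (n = 1, 2, …).
For term 5, n = 5, so the run lengths are 18, 20, 13.

^^^^^^^^^^^^^^^^^^@@@@@@@@@@@@@@@@@@@@#############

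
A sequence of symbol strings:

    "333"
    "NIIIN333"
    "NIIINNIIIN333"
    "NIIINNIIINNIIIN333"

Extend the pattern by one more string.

NIIINNIIINNIIINNIIIN333

Each term is the previous one with NIIIN prepended.
So the next term is NIIIN·NIIINNIIINNIIIN333.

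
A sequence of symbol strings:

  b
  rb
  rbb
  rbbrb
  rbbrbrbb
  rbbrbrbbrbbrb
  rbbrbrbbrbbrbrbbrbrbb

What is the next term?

From term 3 onward, concatenate the last term with the second-to-last: rb·b = rbb, rbb·rb = rbbrb, …
Continuing: rbbrbrbbrbbrbrbbrbrbb · rbbrbrbbrbbrb gives term 8.

rbbrbrbbrbbrbrbbrbrbbrbbrbrbbrbbrb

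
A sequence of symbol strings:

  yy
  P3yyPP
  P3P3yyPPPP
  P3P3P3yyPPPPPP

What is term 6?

s(k+1) = P3·s(k)·PP, so each term gains P3 as a prefix and PP as a suffix.
From P3P3P3yyPPPPPP, 2 further steps: P3P3P3yyPPPPPP → P3P3P3P3yyPPPPPPPP → (answer).

P3P3P3P3P3yyPPPPPPPPPP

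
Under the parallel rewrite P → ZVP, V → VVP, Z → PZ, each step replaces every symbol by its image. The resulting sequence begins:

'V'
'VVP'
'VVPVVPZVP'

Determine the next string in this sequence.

Rewriting each symbol of VVPVVPZVP: V→VVP, V→VVP, P→ZVP, V→VVP, V→VVP, P→ZVP, Z→PZ, V→VVP, P→ZVP, which concatenates to VVP VVP ZVP VVP VVP ZVP PZ VVP ZVP.

VVPVVPZVPVVPVVPZVPPZVVPZVP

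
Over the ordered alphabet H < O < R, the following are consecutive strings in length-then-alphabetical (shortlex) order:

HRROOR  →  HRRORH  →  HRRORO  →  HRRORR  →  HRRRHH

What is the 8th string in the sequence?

HRRROH

Stepping forward 3 times from HRRRHH: HRRRHH → HRRRHO → HRRRHR, then the target.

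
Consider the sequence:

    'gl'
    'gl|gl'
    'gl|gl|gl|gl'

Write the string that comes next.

Each string is two copies of the previous one joined by '|'.
One more doubling of gl|gl|gl|gl gives the answer.

gl|gl|gl|gl|gl|gl|gl|gl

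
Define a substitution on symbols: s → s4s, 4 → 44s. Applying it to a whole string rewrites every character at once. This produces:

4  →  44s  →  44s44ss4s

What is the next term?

Rewriting each symbol of 44s44ss4s: 4→44s, 4→44s, s→s4s, 4→44s, 4→44s, s→s4s, s→s4s, 4→44s, s→s4s, which concatenates to 44s 44s s4s 44s 44s s4s s4s 44s s4s.

44s44ss4s44s44ss4ss4s44ss4s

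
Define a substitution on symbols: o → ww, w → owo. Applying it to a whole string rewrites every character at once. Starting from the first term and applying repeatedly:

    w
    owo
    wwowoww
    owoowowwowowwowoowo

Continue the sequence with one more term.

wwowowwwwowowwowoowowwowowwowoowowwowowwwwowoww

Applying the rule to each of the 19 symbols of owoowowwowowwowoowo gives the pieces ww owo ww ww owo ww owo owo ww owo ww owo owo ww owo ww ww owo ww, which concatenate to the answer.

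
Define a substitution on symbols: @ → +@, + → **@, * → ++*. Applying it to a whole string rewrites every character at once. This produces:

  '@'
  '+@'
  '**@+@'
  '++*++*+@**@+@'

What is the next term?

Applying the rule to each of the 13 symbols of ++*++*+@**@+@ gives the pieces **@ **@ ++* **@ **@ ++* **@ +@ ++* ++* +@ **@ +@, which concatenate to the answer.

**@**@++***@**@++***@+@++*++*+@**@+@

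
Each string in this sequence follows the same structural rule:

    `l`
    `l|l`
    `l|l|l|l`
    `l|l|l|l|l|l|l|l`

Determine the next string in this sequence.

Every step duplicates the string with '|' between the halves.
Doubling l|l|l|l|l|l|l|l with '|' between the halves:

l|l|l|l|l|l|l|l|l|l|l|l|l|l|l|l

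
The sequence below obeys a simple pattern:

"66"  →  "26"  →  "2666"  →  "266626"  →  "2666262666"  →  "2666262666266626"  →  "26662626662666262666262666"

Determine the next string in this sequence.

Each term (from the third on) is the previous term followed by the one before it: term 3 = 26·66 = 2666.
The next term joins 26662626662666262666262666 and 2666262666266626.

266626266626662626662626662666262666266626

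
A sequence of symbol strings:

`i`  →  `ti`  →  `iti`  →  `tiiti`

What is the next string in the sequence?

ititiiti

This is a Fibonacci-style word recurrence s(k) = s(k−2)·s(k−1): e.g. i·ti = iti.
Continuing: iti · tiiti gives term 5.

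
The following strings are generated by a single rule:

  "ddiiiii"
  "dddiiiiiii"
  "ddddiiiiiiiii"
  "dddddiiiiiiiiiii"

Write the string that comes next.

ddddddiiiiiiiiiiiii

Reading off run lengths: d runs 2, 3, 4, 5; i runs 5, 7, 9, 11 — each is linear in n, where the shown terms are n = 2, 3, 4, 5.
Setting n = 6 gives 6, 13 characters in each block.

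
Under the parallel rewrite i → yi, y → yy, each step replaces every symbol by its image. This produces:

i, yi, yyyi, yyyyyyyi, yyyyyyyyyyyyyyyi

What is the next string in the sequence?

yyyyyyyyyyyyyyyyyyyyyyyyyyyyyyyi

φ(yyyyyyyyyyyyyyyi) expands symbol-by-symbol to yy yy yy yy yy yy yy yy yy yy yy yy yy yy yy yi; joining the 16 pieces gives the next term.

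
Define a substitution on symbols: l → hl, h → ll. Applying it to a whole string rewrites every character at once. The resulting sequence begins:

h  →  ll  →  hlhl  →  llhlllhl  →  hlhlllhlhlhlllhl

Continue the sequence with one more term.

Rewriting the 16 symbols of hlhlllhlhlhlllhl one by one yields ll hl ll hl hl hl ll hl ll hl ll hl hl hl ll hl; concatenated:

llhlllhlhlhlllhlllhlllhlhlhlllhl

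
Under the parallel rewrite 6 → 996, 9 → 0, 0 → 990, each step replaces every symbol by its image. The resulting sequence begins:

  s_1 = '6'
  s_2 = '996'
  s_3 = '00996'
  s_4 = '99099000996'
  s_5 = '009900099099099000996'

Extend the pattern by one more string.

9909900099099099000990009900099099099000996

Applying the rule to each of the 21 symbols of 009900099099099000996 gives the pieces 990 990 0 0 990 990 990 0 0 990 0 0 990 0 0 990 990 990 0 0 996, which concatenate to the answer.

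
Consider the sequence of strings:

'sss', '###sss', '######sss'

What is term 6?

###############sss

Every step adds ### at the front: s(k+1) = ###·s(k).
From ######sss, 3 further steps: ######sss → #########sss → ############sss → (answer).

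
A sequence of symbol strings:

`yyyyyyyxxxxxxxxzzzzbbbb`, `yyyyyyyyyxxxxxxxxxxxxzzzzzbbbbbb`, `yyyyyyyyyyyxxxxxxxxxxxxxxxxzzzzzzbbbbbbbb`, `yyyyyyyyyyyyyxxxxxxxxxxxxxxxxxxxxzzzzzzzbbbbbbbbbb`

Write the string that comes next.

Term n consists of 2n+3 y's, followed by 4n x's, followed by n+2 z's, followed by 2n b's, where the shown terms are n = 2, 3, 4, 5.
Setting n = 6 gives 15, 24, 8, 12 characters in each block.

yyyyyyyyyyyyyyyxxxxxxxxxxxxxxxxxxxxxxxxzzzzzzzzbbbbbbbbbbbb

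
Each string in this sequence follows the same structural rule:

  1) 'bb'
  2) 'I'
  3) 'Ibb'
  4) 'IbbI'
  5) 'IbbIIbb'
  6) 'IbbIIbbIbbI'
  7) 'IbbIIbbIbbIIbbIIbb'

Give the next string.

Each term (from the third on) is the previous term followed by the one before it: term 3 = I·bb = Ibb.
The next term joins IbbIIbbIbbIIbbIIbb and IbbIIbbIbbI.

IbbIIbbIbbIIbbIIbbIbbIIbbIbbI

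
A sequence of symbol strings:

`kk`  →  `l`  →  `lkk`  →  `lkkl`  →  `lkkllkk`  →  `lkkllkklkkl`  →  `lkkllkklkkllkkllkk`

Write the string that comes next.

From term 3 onward, concatenate the last term with the second-to-last: l·kk = lkk, lkk·l = lkkl, …
The next term joins lkkllkklkkllkkllkk and lkkllkklkkl.

lkkllkklkkllkkllkklkkllkklkkl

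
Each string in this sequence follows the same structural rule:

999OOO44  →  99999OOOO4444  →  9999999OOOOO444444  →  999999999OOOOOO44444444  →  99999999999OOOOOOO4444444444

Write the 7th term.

999999999999999OOOOOOOOO44444444444444

The n-th term is 2n+1 9's then n+2 O's then 2n 4's (n = 1, 2, …).
For term 7, n = 7, so the run lengths are 15, 9, 14.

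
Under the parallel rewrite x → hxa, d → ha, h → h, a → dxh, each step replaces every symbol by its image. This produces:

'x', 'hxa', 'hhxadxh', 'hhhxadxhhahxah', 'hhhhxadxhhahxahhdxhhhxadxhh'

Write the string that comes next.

Replace each of the 27 characters of hhhhxadxhhahxahhdxhhhxadxhh in place — h h h h hxa dxh ha hxa h h dxh h hxa dxh h h ha hxa h h h hxa dxh ha hxa h h — and concatenate.

hhhhhxadxhhahxahhdxhhhxadxhhhhahxahhhhxadxhhahxahh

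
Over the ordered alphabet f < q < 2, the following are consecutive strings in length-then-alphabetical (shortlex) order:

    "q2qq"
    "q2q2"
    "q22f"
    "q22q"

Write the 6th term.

2fff

Continuing the enumeration 2 steps past q22q: q22q → q222 → (answer).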